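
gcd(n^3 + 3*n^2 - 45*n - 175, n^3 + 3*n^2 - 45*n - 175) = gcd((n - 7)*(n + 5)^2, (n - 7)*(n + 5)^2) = n^3 + 3*n^2 - 45*n - 175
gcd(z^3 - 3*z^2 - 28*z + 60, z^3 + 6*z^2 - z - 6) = 1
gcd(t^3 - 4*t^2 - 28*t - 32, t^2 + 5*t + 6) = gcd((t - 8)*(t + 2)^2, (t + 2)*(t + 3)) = t + 2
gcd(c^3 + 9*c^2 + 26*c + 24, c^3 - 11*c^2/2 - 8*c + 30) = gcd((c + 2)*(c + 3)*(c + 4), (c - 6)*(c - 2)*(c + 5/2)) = 1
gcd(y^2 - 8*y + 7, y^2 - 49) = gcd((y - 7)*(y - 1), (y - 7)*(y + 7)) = y - 7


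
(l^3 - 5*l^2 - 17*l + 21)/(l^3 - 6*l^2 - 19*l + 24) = (l - 7)/(l - 8)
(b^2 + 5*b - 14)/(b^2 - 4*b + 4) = (b + 7)/(b - 2)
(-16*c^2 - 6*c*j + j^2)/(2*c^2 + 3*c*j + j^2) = (-8*c + j)/(c + j)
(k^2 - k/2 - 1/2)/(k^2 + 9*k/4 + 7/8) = 4*(k - 1)/(4*k + 7)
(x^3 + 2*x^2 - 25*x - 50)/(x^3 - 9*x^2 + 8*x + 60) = (x + 5)/(x - 6)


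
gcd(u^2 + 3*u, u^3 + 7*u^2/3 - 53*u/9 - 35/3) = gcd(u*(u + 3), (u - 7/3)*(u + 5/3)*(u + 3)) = u + 3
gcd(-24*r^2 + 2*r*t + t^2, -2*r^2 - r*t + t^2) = 1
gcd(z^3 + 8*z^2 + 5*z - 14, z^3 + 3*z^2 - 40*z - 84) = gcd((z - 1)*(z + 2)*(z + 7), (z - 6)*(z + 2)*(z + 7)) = z^2 + 9*z + 14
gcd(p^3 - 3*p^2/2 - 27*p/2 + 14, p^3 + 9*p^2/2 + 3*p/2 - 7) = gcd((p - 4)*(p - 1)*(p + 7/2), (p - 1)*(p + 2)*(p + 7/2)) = p^2 + 5*p/2 - 7/2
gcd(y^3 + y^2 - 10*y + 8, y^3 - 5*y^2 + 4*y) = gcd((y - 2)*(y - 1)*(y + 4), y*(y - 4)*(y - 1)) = y - 1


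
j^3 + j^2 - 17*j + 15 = (j - 3)*(j - 1)*(j + 5)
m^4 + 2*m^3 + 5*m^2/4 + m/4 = m*(m + 1/2)^2*(m + 1)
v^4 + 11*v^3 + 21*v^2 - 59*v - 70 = (v - 2)*(v + 1)*(v + 5)*(v + 7)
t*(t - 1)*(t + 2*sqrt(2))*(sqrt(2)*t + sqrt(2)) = sqrt(2)*t^4 + 4*t^3 - sqrt(2)*t^2 - 4*t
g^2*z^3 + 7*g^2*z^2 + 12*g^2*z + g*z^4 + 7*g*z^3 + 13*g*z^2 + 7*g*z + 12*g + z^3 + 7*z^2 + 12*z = (g + z)*(z + 3)*(z + 4)*(g*z + 1)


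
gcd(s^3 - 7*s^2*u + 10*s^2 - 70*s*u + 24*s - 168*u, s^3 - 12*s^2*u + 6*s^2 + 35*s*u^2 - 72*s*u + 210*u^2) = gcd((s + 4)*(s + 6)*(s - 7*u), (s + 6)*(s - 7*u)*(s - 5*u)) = s^2 - 7*s*u + 6*s - 42*u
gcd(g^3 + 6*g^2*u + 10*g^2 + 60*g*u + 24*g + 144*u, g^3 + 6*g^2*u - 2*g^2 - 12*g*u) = g + 6*u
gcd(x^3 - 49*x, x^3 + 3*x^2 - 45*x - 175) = x - 7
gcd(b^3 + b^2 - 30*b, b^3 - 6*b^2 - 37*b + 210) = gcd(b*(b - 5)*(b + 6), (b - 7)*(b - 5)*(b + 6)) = b^2 + b - 30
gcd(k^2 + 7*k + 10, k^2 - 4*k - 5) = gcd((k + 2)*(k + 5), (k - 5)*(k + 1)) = 1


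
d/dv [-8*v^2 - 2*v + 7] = -16*v - 2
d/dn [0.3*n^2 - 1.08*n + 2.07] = 0.6*n - 1.08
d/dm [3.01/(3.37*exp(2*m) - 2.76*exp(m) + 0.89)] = (8.3076 - 20.2874*exp(m))*exp(m)/(3.37*exp(2*m) - 2.76*exp(m) + 0.89)^2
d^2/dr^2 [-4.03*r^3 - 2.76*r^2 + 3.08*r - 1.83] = -24.18*r - 5.52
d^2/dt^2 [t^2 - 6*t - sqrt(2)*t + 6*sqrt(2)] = 2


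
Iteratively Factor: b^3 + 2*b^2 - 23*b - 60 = (b - 5)*(b^2 + 7*b + 12) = (b - 5)*(b + 3)*(b + 4)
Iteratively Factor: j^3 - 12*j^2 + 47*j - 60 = (j - 4)*(j^2 - 8*j + 15) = (j - 5)*(j - 4)*(j - 3)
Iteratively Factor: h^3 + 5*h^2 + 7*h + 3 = (h + 1)*(h^2 + 4*h + 3) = (h + 1)^2*(h + 3)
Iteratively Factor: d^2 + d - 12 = (d + 4)*(d - 3)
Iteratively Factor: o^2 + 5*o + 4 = (o + 4)*(o + 1)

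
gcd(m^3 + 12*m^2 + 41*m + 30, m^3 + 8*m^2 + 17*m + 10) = m^2 + 6*m + 5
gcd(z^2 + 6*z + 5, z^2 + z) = z + 1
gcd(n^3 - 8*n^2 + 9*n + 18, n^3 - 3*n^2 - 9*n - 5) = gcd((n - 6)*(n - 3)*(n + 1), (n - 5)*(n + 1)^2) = n + 1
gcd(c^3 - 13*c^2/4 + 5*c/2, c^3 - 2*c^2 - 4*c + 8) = c - 2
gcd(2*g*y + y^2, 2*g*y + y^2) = 2*g*y + y^2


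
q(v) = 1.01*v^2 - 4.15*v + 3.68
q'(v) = 2.02*v - 4.15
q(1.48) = -0.25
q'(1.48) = -1.16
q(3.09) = 0.50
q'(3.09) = 2.09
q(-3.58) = 31.48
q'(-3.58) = -11.38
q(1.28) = 0.02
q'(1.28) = -1.56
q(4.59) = 5.91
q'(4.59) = 5.12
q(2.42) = -0.45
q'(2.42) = 0.74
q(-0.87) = 8.05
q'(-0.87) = -5.91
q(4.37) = 4.83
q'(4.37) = 4.68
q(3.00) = 0.32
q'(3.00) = 1.91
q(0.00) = 3.68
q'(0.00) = -4.15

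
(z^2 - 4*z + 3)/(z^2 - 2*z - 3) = (z - 1)/(z + 1)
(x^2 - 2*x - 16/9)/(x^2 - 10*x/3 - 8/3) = (x - 8/3)/(x - 4)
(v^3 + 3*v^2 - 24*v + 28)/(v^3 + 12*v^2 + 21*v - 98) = (v - 2)/(v + 7)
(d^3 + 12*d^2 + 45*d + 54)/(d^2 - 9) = (d^2 + 9*d + 18)/(d - 3)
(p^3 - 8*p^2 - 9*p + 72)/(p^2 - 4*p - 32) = (p^2 - 9)/(p + 4)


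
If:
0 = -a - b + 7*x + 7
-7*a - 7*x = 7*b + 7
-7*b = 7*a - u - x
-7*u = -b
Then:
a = -7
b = 7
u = 1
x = -1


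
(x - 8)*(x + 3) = x^2 - 5*x - 24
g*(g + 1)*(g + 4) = g^3 + 5*g^2 + 4*g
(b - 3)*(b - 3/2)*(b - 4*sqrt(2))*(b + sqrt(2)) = b^4 - 9*b^3/2 - 3*sqrt(2)*b^3 - 7*b^2/2 + 27*sqrt(2)*b^2/2 - 27*sqrt(2)*b/2 + 36*b - 36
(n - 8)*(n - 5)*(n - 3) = n^3 - 16*n^2 + 79*n - 120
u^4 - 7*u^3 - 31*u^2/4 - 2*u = u*(u - 8)*(u + 1/2)^2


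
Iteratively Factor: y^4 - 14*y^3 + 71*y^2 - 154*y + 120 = (y - 5)*(y^3 - 9*y^2 + 26*y - 24) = (y - 5)*(y - 2)*(y^2 - 7*y + 12) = (y - 5)*(y - 4)*(y - 2)*(y - 3)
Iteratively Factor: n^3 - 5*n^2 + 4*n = (n - 4)*(n^2 - n) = (n - 4)*(n - 1)*(n)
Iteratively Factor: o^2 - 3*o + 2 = (o - 2)*(o - 1)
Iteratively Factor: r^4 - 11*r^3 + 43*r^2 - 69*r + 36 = (r - 3)*(r^3 - 8*r^2 + 19*r - 12) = (r - 3)*(r - 1)*(r^2 - 7*r + 12) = (r - 3)^2*(r - 1)*(r - 4)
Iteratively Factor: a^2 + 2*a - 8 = (a + 4)*(a - 2)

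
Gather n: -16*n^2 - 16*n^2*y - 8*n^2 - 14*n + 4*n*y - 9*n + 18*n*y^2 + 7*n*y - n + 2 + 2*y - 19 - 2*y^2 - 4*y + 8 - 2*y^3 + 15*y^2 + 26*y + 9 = n^2*(-16*y - 24) + n*(18*y^2 + 11*y - 24) - 2*y^3 + 13*y^2 + 24*y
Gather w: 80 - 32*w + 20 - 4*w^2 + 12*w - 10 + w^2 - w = -3*w^2 - 21*w + 90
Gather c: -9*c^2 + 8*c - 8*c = -9*c^2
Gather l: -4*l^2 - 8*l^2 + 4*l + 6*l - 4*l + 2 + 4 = -12*l^2 + 6*l + 6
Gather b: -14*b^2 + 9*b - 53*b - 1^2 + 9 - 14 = -14*b^2 - 44*b - 6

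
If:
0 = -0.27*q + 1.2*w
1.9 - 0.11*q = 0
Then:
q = 17.27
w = 3.89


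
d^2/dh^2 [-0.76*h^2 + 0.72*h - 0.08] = -1.52000000000000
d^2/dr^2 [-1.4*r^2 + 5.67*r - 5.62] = -2.80000000000000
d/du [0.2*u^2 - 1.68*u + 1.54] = 0.4*u - 1.68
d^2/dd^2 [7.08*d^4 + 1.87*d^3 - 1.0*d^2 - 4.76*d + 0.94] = 84.96*d^2 + 11.22*d - 2.0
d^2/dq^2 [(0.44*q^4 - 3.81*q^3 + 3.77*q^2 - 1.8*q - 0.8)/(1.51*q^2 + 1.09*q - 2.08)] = (2.006488*q^6 + 4.34517600000001*q^5 - 5.15512800000001*q^4 - 69.565752*q^3 + 134.772*q^2 - 140.722464*q + 17.532896)/(3.442951*q^6 + 7.455927*q^5 - 8.845731*q^4 - 19.245803*q^3 + 12.184848*q^2 + 14.147328*q - 8.998912)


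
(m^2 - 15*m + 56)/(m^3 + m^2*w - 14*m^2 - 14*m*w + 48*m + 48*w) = (m - 7)/(m^2 + m*w - 6*m - 6*w)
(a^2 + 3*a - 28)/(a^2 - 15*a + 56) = (a^2 + 3*a - 28)/(a^2 - 15*a + 56)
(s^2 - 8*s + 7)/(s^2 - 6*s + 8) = (s^2 - 8*s + 7)/(s^2 - 6*s + 8)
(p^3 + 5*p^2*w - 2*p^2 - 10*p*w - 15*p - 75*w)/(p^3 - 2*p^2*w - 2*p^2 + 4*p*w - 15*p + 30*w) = (p + 5*w)/(p - 2*w)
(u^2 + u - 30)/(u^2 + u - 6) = (u^2 + u - 30)/(u^2 + u - 6)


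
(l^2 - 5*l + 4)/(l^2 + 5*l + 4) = (l^2 - 5*l + 4)/(l^2 + 5*l + 4)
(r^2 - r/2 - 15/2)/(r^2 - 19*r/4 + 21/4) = 2*(2*r + 5)/(4*r - 7)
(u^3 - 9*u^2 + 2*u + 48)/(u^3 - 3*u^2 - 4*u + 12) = (u - 8)/(u - 2)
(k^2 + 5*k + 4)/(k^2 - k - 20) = (k + 1)/(k - 5)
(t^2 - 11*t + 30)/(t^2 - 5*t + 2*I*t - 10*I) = (t - 6)/(t + 2*I)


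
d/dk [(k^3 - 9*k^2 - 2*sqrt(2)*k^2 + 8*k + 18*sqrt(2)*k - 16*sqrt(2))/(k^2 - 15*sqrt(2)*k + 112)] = (k^4 - 30*sqrt(2)*k^3 + 117*sqrt(2)*k^2 + 388*k^2 - 2016*k - 416*sqrt(2)*k + 416 + 2016*sqrt(2))/(k^4 - 30*sqrt(2)*k^3 + 674*k^2 - 3360*sqrt(2)*k + 12544)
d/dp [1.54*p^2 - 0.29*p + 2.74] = 3.08*p - 0.29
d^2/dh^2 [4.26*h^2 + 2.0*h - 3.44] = 8.52000000000000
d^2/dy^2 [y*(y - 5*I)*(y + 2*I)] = 6*y - 6*I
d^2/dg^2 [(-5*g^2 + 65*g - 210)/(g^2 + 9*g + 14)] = 20*(11*g^3 - 42*g^2 - 840*g - 2324)/(g^6 + 27*g^5 + 285*g^4 + 1485*g^3 + 3990*g^2 + 5292*g + 2744)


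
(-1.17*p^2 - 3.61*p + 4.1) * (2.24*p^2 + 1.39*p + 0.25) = -2.6208*p^4 - 9.7127*p^3 + 3.8736*p^2 + 4.7965*p + 1.025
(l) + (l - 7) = 2*l - 7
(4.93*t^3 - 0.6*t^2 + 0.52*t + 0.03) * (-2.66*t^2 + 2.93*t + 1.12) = -13.1138*t^5 + 16.0409*t^4 + 2.3804*t^3 + 0.7718*t^2 + 0.6703*t + 0.0336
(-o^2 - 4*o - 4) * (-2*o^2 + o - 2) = 2*o^4 + 7*o^3 + 6*o^2 + 4*o + 8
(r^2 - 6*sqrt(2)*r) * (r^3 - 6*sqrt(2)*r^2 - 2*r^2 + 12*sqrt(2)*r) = r^5 - 12*sqrt(2)*r^4 - 2*r^4 + 24*sqrt(2)*r^3 + 72*r^3 - 144*r^2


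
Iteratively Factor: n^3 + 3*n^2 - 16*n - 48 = (n - 4)*(n^2 + 7*n + 12) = (n - 4)*(n + 3)*(n + 4)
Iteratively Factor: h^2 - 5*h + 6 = (h - 3)*(h - 2)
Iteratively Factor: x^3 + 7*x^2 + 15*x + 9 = (x + 3)*(x^2 + 4*x + 3) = (x + 3)^2*(x + 1)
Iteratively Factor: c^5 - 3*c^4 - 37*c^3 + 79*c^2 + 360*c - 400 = (c - 1)*(c^4 - 2*c^3 - 39*c^2 + 40*c + 400) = (c - 1)*(c + 4)*(c^3 - 6*c^2 - 15*c + 100) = (c - 1)*(c + 4)^2*(c^2 - 10*c + 25) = (c - 5)*(c - 1)*(c + 4)^2*(c - 5)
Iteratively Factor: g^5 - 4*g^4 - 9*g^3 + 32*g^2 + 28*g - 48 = (g + 2)*(g^4 - 6*g^3 + 3*g^2 + 26*g - 24) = (g - 1)*(g + 2)*(g^3 - 5*g^2 - 2*g + 24) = (g - 4)*(g - 1)*(g + 2)*(g^2 - g - 6) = (g - 4)*(g - 3)*(g - 1)*(g + 2)*(g + 2)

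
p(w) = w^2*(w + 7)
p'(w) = w^2 + 2*w*(w + 7) = w*(3*w + 14)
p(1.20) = 11.81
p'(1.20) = 21.12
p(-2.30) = 24.86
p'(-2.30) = -16.33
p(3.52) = 130.35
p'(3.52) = 86.45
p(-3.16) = 38.34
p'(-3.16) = -14.28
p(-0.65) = 2.68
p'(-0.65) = -7.83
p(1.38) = 15.96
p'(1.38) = 25.03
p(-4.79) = 50.71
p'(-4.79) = 1.77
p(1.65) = 23.55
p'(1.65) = 31.27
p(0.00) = 0.00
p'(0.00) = 0.00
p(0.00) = 0.00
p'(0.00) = 0.00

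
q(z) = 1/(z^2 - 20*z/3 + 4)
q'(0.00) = 0.42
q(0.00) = 0.25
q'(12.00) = 0.00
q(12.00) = 0.01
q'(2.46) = 0.04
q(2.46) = -0.16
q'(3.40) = -0.00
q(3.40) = -0.14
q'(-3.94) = 0.01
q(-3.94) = 0.02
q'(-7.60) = 0.00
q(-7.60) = 0.01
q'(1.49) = 0.27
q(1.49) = -0.27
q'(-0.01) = 0.40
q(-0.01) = 0.25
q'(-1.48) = 0.04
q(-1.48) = 0.06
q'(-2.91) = 0.01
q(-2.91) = 0.03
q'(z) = (20/3 - 2*z)/(z^2 - 20*z/3 + 4)^2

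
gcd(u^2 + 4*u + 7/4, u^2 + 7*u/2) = u + 7/2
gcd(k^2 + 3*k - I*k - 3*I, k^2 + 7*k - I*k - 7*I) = k - I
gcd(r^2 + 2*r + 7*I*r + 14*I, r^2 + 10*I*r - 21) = r + 7*I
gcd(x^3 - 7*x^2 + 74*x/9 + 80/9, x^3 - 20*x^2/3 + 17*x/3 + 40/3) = x^2 - 23*x/3 + 40/3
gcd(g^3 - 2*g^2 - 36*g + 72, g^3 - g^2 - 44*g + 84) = g^2 - 8*g + 12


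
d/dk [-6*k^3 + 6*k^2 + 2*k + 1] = -18*k^2 + 12*k + 2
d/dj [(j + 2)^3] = 3*(j + 2)^2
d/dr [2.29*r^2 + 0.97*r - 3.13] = 4.58*r + 0.97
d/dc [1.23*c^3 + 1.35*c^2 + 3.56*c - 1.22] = 3.69*c^2 + 2.7*c + 3.56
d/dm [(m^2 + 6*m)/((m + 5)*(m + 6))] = 5/(m^2 + 10*m + 25)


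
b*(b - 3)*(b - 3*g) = b^3 - 3*b^2*g - 3*b^2 + 9*b*g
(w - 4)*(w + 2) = w^2 - 2*w - 8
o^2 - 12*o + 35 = (o - 7)*(o - 5)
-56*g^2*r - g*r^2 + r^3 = r*(-8*g + r)*(7*g + r)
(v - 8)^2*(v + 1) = v^3 - 15*v^2 + 48*v + 64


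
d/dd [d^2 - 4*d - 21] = 2*d - 4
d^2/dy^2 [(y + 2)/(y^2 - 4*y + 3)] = 2*((2 - 3*y)*(y^2 - 4*y + 3) + 4*(y - 2)^2*(y + 2))/(y^2 - 4*y + 3)^3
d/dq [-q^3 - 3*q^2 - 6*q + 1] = -3*q^2 - 6*q - 6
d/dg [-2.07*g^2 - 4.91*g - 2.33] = -4.14*g - 4.91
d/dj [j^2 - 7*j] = 2*j - 7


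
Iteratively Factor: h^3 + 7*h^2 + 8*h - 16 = (h + 4)*(h^2 + 3*h - 4) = (h + 4)^2*(h - 1)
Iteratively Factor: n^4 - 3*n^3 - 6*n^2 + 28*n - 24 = (n - 2)*(n^3 - n^2 - 8*n + 12) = (n - 2)^2*(n^2 + n - 6) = (n - 2)^3*(n + 3)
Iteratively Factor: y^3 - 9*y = (y + 3)*(y^2 - 3*y) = (y - 3)*(y + 3)*(y)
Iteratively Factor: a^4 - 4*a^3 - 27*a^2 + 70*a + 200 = (a - 5)*(a^3 + a^2 - 22*a - 40) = (a - 5)*(a + 4)*(a^2 - 3*a - 10) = (a - 5)^2*(a + 4)*(a + 2)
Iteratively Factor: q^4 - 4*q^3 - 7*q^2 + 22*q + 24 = (q - 3)*(q^3 - q^2 - 10*q - 8) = (q - 4)*(q - 3)*(q^2 + 3*q + 2) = (q - 4)*(q - 3)*(q + 2)*(q + 1)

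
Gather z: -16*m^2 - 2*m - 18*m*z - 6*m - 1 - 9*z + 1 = -16*m^2 - 8*m + z*(-18*m - 9)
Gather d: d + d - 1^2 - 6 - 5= 2*d - 12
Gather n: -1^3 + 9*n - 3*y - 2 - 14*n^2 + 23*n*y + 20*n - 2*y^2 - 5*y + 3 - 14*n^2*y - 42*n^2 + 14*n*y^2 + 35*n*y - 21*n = n^2*(-14*y - 56) + n*(14*y^2 + 58*y + 8) - 2*y^2 - 8*y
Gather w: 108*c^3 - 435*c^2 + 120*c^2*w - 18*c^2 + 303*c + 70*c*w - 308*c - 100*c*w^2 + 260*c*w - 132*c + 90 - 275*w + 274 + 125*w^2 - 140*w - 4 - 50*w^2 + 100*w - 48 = 108*c^3 - 453*c^2 - 137*c + w^2*(75 - 100*c) + w*(120*c^2 + 330*c - 315) + 312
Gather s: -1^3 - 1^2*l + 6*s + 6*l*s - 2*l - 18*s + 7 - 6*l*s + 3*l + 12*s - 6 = 0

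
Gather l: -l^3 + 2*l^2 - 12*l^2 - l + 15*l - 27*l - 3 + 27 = -l^3 - 10*l^2 - 13*l + 24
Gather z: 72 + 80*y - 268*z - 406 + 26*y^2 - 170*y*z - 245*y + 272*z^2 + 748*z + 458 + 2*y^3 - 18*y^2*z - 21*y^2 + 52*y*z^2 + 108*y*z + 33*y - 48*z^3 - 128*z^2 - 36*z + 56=2*y^3 + 5*y^2 - 132*y - 48*z^3 + z^2*(52*y + 144) + z*(-18*y^2 - 62*y + 444) + 180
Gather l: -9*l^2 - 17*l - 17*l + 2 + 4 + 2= -9*l^2 - 34*l + 8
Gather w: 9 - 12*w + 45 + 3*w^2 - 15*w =3*w^2 - 27*w + 54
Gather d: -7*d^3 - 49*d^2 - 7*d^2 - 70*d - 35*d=-7*d^3 - 56*d^2 - 105*d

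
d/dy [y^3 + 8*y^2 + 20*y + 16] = 3*y^2 + 16*y + 20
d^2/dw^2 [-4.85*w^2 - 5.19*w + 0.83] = -9.70000000000000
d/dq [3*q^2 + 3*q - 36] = 6*q + 3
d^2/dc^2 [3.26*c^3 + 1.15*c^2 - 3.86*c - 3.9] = 19.56*c + 2.3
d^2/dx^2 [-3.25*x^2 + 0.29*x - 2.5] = -6.50000000000000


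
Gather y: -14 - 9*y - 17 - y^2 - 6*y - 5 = -y^2 - 15*y - 36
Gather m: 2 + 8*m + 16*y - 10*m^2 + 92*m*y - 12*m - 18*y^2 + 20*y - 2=-10*m^2 + m*(92*y - 4) - 18*y^2 + 36*y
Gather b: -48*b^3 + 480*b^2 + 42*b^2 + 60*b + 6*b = -48*b^3 + 522*b^2 + 66*b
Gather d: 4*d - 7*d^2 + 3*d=-7*d^2 + 7*d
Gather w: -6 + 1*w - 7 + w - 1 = 2*w - 14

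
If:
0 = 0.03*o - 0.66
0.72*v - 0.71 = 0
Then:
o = 22.00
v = 0.99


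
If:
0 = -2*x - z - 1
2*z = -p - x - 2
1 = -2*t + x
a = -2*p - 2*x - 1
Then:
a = 4*z + 3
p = -3*z/2 - 3/2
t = -z/4 - 3/4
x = -z/2 - 1/2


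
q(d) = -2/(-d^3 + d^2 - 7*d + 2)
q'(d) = -2*(3*d^2 - 2*d + 7)/(-d^3 + d^2 - 7*d + 2)^2 = 2*(-3*d^2 + 2*d - 7)/(d^3 - d^2 + 7*d - 2)^2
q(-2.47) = -0.05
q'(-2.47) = -0.04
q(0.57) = 1.08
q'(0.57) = -3.99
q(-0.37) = -0.42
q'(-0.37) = -0.71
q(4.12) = 0.03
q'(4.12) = -0.02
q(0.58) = 1.04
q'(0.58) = -3.72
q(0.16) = -2.22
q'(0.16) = -16.63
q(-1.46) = -0.11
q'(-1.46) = -0.11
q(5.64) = 0.01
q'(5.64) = -0.01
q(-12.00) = 0.00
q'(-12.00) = 0.00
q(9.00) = 0.00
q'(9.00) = 0.00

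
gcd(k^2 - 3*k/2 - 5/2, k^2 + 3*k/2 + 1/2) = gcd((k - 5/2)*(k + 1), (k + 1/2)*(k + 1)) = k + 1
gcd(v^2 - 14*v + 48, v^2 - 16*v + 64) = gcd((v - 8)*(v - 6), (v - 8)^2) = v - 8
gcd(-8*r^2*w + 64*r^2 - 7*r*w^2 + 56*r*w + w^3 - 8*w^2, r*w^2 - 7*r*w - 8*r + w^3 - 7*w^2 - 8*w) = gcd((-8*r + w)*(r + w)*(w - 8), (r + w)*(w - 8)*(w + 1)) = r*w - 8*r + w^2 - 8*w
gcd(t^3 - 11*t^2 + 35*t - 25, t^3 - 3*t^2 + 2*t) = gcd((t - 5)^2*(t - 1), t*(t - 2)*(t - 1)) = t - 1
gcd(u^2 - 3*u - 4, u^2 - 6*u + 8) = u - 4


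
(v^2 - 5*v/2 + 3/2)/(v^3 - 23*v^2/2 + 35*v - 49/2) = (2*v - 3)/(2*v^2 - 21*v + 49)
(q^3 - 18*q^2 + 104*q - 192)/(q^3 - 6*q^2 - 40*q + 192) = (q - 6)/(q + 6)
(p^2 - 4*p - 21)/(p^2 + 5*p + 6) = (p - 7)/(p + 2)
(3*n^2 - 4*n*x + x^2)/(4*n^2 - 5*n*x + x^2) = (-3*n + x)/(-4*n + x)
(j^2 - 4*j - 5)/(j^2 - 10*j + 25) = (j + 1)/(j - 5)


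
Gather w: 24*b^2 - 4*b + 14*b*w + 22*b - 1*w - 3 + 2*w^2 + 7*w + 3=24*b^2 + 18*b + 2*w^2 + w*(14*b + 6)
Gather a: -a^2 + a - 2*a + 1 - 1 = -a^2 - a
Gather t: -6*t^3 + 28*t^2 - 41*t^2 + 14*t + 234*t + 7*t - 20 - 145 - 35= -6*t^3 - 13*t^2 + 255*t - 200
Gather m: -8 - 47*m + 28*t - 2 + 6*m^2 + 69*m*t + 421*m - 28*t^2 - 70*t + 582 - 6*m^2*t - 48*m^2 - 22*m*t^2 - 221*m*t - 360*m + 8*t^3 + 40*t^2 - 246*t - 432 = m^2*(-6*t - 42) + m*(-22*t^2 - 152*t + 14) + 8*t^3 + 12*t^2 - 288*t + 140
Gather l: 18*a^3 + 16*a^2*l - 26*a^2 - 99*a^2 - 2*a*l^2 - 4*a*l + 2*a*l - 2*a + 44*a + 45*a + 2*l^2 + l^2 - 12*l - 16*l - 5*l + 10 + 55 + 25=18*a^3 - 125*a^2 + 87*a + l^2*(3 - 2*a) + l*(16*a^2 - 2*a - 33) + 90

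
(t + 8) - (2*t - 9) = 17 - t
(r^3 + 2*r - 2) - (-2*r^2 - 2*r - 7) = r^3 + 2*r^2 + 4*r + 5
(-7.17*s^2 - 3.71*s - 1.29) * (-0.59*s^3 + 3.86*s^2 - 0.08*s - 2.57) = 4.2303*s^5 - 25.4873*s^4 - 12.9859*s^3 + 13.7443*s^2 + 9.6379*s + 3.3153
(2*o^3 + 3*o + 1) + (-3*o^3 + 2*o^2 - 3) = -o^3 + 2*o^2 + 3*o - 2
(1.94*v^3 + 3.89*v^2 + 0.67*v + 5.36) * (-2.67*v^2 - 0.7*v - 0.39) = -5.1798*v^5 - 11.7443*v^4 - 5.2685*v^3 - 16.2973*v^2 - 4.0133*v - 2.0904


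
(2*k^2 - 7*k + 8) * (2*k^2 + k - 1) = 4*k^4 - 12*k^3 + 7*k^2 + 15*k - 8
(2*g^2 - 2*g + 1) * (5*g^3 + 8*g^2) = 10*g^5 + 6*g^4 - 11*g^3 + 8*g^2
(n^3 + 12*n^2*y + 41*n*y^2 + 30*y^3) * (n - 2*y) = n^4 + 10*n^3*y + 17*n^2*y^2 - 52*n*y^3 - 60*y^4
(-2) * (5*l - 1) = 2 - 10*l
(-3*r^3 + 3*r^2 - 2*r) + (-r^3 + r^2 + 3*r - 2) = -4*r^3 + 4*r^2 + r - 2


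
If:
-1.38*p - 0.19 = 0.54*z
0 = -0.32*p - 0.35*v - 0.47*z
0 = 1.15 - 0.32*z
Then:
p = -1.54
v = -3.41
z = 3.59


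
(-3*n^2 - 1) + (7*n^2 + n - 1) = 4*n^2 + n - 2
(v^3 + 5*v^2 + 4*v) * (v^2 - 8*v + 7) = v^5 - 3*v^4 - 29*v^3 + 3*v^2 + 28*v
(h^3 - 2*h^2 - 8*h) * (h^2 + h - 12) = h^5 - h^4 - 22*h^3 + 16*h^2 + 96*h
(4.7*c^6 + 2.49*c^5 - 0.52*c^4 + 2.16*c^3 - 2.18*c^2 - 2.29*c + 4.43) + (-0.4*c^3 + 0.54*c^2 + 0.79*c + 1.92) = 4.7*c^6 + 2.49*c^5 - 0.52*c^4 + 1.76*c^3 - 1.64*c^2 - 1.5*c + 6.35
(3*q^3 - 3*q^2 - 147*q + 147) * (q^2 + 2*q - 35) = 3*q^5 + 3*q^4 - 258*q^3 - 42*q^2 + 5439*q - 5145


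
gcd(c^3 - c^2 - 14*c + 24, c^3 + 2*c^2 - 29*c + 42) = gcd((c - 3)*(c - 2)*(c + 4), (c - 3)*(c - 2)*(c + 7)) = c^2 - 5*c + 6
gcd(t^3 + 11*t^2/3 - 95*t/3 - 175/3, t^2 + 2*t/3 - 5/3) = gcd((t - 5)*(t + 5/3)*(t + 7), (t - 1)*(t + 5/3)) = t + 5/3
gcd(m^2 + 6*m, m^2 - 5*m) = m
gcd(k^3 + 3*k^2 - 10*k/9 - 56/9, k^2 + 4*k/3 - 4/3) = k + 2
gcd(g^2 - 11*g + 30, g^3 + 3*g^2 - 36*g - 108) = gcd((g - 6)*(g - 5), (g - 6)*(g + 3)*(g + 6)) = g - 6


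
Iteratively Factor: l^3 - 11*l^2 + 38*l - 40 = (l - 2)*(l^2 - 9*l + 20) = (l - 4)*(l - 2)*(l - 5)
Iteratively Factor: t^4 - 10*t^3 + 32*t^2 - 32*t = (t)*(t^3 - 10*t^2 + 32*t - 32) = t*(t - 4)*(t^2 - 6*t + 8) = t*(t - 4)^2*(t - 2)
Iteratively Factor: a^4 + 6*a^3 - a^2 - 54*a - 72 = (a + 4)*(a^3 + 2*a^2 - 9*a - 18) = (a + 3)*(a + 4)*(a^2 - a - 6) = (a - 3)*(a + 3)*(a + 4)*(a + 2)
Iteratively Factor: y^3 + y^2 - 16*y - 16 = (y + 1)*(y^2 - 16) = (y - 4)*(y + 1)*(y + 4)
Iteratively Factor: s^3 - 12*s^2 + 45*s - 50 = (s - 5)*(s^2 - 7*s + 10) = (s - 5)^2*(s - 2)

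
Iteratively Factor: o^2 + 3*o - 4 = (o - 1)*(o + 4)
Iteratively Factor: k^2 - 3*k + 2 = (k - 1)*(k - 2)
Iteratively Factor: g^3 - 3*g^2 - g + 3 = (g - 3)*(g^2 - 1) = (g - 3)*(g + 1)*(g - 1)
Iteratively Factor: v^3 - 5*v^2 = (v)*(v^2 - 5*v) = v*(v - 5)*(v)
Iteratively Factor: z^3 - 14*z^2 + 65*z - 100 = (z - 4)*(z^2 - 10*z + 25) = (z - 5)*(z - 4)*(z - 5)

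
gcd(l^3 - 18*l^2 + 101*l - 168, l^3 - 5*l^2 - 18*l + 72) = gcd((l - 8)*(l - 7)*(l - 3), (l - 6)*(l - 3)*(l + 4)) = l - 3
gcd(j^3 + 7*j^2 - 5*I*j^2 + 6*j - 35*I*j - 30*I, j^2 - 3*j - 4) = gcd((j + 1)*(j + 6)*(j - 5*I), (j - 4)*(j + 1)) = j + 1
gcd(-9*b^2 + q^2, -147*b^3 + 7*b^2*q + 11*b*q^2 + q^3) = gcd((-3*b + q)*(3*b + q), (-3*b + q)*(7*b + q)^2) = -3*b + q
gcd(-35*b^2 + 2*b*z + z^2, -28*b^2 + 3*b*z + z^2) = 7*b + z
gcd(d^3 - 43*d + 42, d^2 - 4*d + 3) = d - 1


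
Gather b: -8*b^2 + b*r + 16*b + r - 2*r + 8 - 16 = -8*b^2 + b*(r + 16) - r - 8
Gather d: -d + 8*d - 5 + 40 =7*d + 35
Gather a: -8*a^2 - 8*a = -8*a^2 - 8*a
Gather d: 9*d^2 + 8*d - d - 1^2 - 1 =9*d^2 + 7*d - 2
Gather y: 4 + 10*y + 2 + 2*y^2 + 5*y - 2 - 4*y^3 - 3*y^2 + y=-4*y^3 - y^2 + 16*y + 4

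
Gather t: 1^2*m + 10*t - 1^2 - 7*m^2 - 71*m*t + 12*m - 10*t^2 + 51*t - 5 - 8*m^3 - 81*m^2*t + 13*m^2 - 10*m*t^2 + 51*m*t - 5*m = -8*m^3 + 6*m^2 + 8*m + t^2*(-10*m - 10) + t*(-81*m^2 - 20*m + 61) - 6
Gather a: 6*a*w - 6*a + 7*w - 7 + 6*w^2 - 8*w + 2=a*(6*w - 6) + 6*w^2 - w - 5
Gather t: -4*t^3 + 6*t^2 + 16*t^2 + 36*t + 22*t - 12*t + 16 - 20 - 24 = -4*t^3 + 22*t^2 + 46*t - 28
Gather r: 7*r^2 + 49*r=7*r^2 + 49*r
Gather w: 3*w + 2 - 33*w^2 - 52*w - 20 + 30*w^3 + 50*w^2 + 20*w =30*w^3 + 17*w^2 - 29*w - 18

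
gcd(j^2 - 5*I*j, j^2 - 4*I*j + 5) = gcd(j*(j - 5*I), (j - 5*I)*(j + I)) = j - 5*I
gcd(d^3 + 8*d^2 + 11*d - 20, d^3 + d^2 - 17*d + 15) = d^2 + 4*d - 5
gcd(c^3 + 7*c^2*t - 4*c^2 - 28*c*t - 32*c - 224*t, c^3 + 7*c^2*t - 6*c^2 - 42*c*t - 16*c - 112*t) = c^2 + 7*c*t - 8*c - 56*t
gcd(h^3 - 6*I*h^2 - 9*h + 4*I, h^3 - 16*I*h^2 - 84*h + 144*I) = h - 4*I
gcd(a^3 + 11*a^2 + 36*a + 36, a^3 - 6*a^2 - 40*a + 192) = a + 6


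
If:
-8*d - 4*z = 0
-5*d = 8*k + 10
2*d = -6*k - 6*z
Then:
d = -6/11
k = -10/11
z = 12/11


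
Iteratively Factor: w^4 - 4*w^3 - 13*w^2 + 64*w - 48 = (w - 1)*(w^3 - 3*w^2 - 16*w + 48) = (w - 1)*(w + 4)*(w^2 - 7*w + 12) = (w - 3)*(w - 1)*(w + 4)*(w - 4)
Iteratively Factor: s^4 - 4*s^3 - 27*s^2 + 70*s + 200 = (s - 5)*(s^3 + s^2 - 22*s - 40) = (s - 5)*(s + 2)*(s^2 - s - 20) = (s - 5)^2*(s + 2)*(s + 4)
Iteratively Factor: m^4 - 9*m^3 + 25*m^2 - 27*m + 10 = (m - 5)*(m^3 - 4*m^2 + 5*m - 2) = (m - 5)*(m - 1)*(m^2 - 3*m + 2) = (m - 5)*(m - 2)*(m - 1)*(m - 1)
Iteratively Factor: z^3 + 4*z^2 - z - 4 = (z + 4)*(z^2 - 1) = (z + 1)*(z + 4)*(z - 1)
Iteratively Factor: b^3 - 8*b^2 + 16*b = (b - 4)*(b^2 - 4*b) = (b - 4)^2*(b)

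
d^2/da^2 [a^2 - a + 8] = 2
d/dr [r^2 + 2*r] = 2*r + 2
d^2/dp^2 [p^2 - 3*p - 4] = 2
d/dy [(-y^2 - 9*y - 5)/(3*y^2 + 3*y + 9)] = 2*(4*y^2 + 2*y - 11)/(3*(y^4 + 2*y^3 + 7*y^2 + 6*y + 9))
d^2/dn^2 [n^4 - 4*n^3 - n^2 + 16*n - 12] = 12*n^2 - 24*n - 2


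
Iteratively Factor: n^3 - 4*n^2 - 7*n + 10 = (n + 2)*(n^2 - 6*n + 5) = (n - 1)*(n + 2)*(n - 5)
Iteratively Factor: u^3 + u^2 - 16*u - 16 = (u - 4)*(u^2 + 5*u + 4) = (u - 4)*(u + 1)*(u + 4)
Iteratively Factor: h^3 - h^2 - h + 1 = (h + 1)*(h^2 - 2*h + 1) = (h - 1)*(h + 1)*(h - 1)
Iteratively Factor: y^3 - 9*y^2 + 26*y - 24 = (y - 2)*(y^2 - 7*y + 12) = (y - 4)*(y - 2)*(y - 3)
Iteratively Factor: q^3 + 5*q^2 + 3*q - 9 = (q - 1)*(q^2 + 6*q + 9) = (q - 1)*(q + 3)*(q + 3)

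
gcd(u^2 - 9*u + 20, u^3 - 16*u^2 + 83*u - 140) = u^2 - 9*u + 20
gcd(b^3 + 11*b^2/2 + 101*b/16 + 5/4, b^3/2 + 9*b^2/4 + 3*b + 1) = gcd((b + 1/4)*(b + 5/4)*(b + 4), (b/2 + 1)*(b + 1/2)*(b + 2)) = 1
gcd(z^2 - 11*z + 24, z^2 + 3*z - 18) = z - 3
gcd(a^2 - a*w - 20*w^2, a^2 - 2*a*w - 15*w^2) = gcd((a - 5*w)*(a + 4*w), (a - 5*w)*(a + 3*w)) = -a + 5*w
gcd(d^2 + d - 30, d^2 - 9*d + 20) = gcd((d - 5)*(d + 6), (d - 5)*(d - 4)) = d - 5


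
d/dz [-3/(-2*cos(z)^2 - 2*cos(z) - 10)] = 3*(2*cos(z) + 1)*sin(z)/(2*(cos(z)^2 + cos(z) + 5)^2)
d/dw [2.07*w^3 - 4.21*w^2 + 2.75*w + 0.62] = 6.21*w^2 - 8.42*w + 2.75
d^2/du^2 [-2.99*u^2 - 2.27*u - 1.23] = -5.98000000000000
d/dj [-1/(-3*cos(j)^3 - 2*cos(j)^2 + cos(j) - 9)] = (9*cos(j)^2 + 4*cos(j) - 1)*sin(j)/(3*cos(j)^3 + 2*cos(j)^2 - cos(j) + 9)^2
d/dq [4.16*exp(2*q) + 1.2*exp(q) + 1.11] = (8.32*exp(q) + 1.2)*exp(q)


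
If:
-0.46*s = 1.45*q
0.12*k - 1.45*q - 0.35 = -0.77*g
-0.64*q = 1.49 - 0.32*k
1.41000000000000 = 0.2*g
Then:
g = 7.05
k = 13.97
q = 4.66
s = -14.69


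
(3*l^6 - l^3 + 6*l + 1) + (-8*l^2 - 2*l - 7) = 3*l^6 - l^3 - 8*l^2 + 4*l - 6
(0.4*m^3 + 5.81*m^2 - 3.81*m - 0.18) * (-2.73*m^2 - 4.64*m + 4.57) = -1.092*m^5 - 17.7173*m^4 - 14.7291*m^3 + 44.7215*m^2 - 16.5765*m - 0.8226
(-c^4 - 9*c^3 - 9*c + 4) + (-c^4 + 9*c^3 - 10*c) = -2*c^4 - 19*c + 4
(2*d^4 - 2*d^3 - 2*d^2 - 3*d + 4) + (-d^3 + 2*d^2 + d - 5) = 2*d^4 - 3*d^3 - 2*d - 1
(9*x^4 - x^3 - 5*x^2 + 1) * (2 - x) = -9*x^5 + 19*x^4 + 3*x^3 - 10*x^2 - x + 2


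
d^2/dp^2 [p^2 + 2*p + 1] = 2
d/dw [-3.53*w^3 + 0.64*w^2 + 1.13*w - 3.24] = -10.59*w^2 + 1.28*w + 1.13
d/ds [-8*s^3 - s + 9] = -24*s^2 - 1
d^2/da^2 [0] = 0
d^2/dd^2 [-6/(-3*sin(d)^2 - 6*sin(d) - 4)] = 36*(-6*sin(d)^4 - 9*sin(d)^3 + 11*sin(d)^2 + 22*sin(d) + 8)/(3*sin(d)^2 + 6*sin(d) + 4)^3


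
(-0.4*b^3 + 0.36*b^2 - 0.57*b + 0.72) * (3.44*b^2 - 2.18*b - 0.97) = -1.376*b^5 + 2.1104*b^4 - 2.3576*b^3 + 3.3702*b^2 - 1.0167*b - 0.6984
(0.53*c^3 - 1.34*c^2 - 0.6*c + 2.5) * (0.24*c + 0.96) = 0.1272*c^4 + 0.1872*c^3 - 1.4304*c^2 + 0.024*c + 2.4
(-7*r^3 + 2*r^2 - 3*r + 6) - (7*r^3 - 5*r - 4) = -14*r^3 + 2*r^2 + 2*r + 10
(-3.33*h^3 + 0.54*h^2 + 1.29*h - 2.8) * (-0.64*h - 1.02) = 2.1312*h^4 + 3.051*h^3 - 1.3764*h^2 + 0.4762*h + 2.856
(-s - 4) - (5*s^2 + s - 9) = -5*s^2 - 2*s + 5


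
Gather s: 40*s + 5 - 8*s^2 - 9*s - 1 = -8*s^2 + 31*s + 4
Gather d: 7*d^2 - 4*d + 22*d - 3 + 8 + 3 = 7*d^2 + 18*d + 8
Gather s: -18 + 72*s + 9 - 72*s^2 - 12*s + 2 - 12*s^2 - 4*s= -84*s^2 + 56*s - 7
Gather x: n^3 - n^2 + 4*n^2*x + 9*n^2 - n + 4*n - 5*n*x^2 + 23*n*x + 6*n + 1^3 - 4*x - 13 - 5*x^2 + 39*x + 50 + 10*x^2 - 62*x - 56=n^3 + 8*n^2 + 9*n + x^2*(5 - 5*n) + x*(4*n^2 + 23*n - 27) - 18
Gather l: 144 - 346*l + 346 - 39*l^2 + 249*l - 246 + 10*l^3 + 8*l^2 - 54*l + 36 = 10*l^3 - 31*l^2 - 151*l + 280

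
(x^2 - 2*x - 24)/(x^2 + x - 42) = (x + 4)/(x + 7)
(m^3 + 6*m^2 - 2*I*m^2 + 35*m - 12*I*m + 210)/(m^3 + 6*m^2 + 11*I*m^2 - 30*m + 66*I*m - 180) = (m - 7*I)/(m + 6*I)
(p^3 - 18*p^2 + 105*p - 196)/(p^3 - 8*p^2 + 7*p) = (p^2 - 11*p + 28)/(p*(p - 1))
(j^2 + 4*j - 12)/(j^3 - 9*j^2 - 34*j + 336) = (j - 2)/(j^2 - 15*j + 56)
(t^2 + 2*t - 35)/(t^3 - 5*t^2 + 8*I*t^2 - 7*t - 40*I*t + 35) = (t + 7)/(t^2 + 8*I*t - 7)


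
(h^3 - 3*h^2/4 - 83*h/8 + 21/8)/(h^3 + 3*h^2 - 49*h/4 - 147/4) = (4*h - 1)/(2*(2*h + 7))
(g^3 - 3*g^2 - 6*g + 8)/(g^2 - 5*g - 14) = (g^2 - 5*g + 4)/(g - 7)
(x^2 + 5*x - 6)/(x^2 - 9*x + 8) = (x + 6)/(x - 8)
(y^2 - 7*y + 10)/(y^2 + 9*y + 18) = (y^2 - 7*y + 10)/(y^2 + 9*y + 18)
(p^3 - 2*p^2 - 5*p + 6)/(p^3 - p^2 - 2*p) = (-p^3 + 2*p^2 + 5*p - 6)/(p*(-p^2 + p + 2))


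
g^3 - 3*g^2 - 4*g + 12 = (g - 3)*(g - 2)*(g + 2)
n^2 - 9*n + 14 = (n - 7)*(n - 2)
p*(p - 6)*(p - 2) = p^3 - 8*p^2 + 12*p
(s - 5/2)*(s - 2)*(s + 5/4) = s^3 - 13*s^2/4 - 5*s/8 + 25/4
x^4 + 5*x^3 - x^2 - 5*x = x*(x - 1)*(x + 1)*(x + 5)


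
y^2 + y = y*(y + 1)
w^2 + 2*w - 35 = (w - 5)*(w + 7)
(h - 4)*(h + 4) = h^2 - 16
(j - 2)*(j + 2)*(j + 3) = j^3 + 3*j^2 - 4*j - 12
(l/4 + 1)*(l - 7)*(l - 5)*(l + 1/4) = l^4/4 - 31*l^3/16 - 15*l^2/4 + 547*l/16 + 35/4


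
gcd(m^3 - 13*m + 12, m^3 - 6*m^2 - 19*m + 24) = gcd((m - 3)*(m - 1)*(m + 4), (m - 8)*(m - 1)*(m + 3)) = m - 1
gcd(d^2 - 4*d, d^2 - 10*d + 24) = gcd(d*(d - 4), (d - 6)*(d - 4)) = d - 4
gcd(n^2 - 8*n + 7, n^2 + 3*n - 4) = n - 1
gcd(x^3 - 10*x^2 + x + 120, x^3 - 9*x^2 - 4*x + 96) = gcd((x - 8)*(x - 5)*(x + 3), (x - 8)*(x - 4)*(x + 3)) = x^2 - 5*x - 24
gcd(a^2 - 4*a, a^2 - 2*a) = a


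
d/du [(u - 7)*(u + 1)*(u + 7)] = 3*u^2 + 2*u - 49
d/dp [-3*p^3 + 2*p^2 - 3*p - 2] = -9*p^2 + 4*p - 3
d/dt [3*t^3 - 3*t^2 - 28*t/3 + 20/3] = 9*t^2 - 6*t - 28/3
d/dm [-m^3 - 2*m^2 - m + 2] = -3*m^2 - 4*m - 1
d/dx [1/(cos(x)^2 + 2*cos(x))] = 2*(sin(x)/cos(x)^2 + tan(x))/(cos(x) + 2)^2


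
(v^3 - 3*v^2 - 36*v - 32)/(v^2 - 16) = (v^2 - 7*v - 8)/(v - 4)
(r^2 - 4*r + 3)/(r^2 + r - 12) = (r - 1)/(r + 4)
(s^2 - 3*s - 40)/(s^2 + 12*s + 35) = (s - 8)/(s + 7)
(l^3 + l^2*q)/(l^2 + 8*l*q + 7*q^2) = l^2/(l + 7*q)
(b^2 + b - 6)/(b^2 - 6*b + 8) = (b + 3)/(b - 4)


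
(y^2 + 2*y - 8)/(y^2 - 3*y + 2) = (y + 4)/(y - 1)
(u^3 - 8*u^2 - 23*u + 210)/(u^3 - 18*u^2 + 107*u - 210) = (u + 5)/(u - 5)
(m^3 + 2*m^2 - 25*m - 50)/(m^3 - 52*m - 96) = (m^2 - 25)/(m^2 - 2*m - 48)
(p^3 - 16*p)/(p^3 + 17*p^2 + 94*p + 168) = p*(p - 4)/(p^2 + 13*p + 42)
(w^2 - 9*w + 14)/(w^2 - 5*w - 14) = (w - 2)/(w + 2)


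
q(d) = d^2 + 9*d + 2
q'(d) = 2*d + 9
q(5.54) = 82.55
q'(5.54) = 20.08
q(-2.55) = -14.45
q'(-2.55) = 3.90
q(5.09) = 73.72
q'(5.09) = 19.18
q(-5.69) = -16.83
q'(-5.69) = -2.38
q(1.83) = 21.82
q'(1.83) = 12.66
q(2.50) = 30.75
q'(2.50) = 14.00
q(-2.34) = -13.58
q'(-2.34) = 4.32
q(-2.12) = -12.59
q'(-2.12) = 4.76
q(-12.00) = 38.00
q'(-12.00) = -15.00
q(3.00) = 38.00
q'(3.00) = 15.00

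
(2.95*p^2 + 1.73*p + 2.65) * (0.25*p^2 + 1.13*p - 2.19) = 0.7375*p^4 + 3.766*p^3 - 3.8431*p^2 - 0.7942*p - 5.8035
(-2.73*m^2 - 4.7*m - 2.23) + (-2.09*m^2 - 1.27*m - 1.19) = -4.82*m^2 - 5.97*m - 3.42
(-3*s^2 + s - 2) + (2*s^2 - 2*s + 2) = -s^2 - s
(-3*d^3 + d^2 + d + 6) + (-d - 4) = -3*d^3 + d^2 + 2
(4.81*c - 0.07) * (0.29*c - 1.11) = 1.3949*c^2 - 5.3594*c + 0.0777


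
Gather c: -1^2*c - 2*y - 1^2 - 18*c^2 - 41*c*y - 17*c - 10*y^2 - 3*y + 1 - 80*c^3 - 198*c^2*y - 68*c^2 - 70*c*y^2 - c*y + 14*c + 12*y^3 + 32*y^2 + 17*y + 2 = -80*c^3 + c^2*(-198*y - 86) + c*(-70*y^2 - 42*y - 4) + 12*y^3 + 22*y^2 + 12*y + 2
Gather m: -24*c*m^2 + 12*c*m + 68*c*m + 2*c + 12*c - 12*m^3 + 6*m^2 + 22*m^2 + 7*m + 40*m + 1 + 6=14*c - 12*m^3 + m^2*(28 - 24*c) + m*(80*c + 47) + 7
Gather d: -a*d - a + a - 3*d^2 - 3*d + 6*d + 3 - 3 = -3*d^2 + d*(3 - a)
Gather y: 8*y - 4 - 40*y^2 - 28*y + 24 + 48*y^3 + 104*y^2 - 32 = 48*y^3 + 64*y^2 - 20*y - 12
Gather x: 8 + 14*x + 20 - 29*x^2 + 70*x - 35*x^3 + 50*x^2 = -35*x^3 + 21*x^2 + 84*x + 28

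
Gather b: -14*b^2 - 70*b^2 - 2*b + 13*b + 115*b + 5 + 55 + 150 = -84*b^2 + 126*b + 210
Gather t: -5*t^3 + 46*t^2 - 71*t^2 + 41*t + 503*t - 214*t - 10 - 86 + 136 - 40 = -5*t^3 - 25*t^2 + 330*t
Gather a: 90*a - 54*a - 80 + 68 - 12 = 36*a - 24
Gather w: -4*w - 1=-4*w - 1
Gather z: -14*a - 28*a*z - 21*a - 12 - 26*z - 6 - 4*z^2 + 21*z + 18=-35*a - 4*z^2 + z*(-28*a - 5)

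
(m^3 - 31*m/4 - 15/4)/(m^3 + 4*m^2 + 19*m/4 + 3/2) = (2*m^2 - m - 15)/(2*m^2 + 7*m + 6)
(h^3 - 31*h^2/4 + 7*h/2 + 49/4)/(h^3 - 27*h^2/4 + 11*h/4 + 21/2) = (h - 7)/(h - 6)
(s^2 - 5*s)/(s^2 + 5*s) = (s - 5)/(s + 5)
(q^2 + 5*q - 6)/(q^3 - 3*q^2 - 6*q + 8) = (q + 6)/(q^2 - 2*q - 8)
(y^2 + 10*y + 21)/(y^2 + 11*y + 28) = (y + 3)/(y + 4)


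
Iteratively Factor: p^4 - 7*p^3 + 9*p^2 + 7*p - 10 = (p - 1)*(p^3 - 6*p^2 + 3*p + 10) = (p - 5)*(p - 1)*(p^2 - p - 2) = (p - 5)*(p - 1)*(p + 1)*(p - 2)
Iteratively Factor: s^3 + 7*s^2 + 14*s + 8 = (s + 2)*(s^2 + 5*s + 4) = (s + 1)*(s + 2)*(s + 4)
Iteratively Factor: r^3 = (r)*(r^2) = r^2*(r)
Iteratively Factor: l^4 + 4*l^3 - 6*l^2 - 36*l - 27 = (l + 3)*(l^3 + l^2 - 9*l - 9) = (l + 1)*(l + 3)*(l^2 - 9) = (l + 1)*(l + 3)^2*(l - 3)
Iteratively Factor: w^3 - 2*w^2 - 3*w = (w - 3)*(w^2 + w) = w*(w - 3)*(w + 1)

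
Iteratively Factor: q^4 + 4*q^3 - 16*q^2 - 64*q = (q - 4)*(q^3 + 8*q^2 + 16*q) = (q - 4)*(q + 4)*(q^2 + 4*q) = q*(q - 4)*(q + 4)*(q + 4)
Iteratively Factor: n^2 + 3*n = (n + 3)*(n)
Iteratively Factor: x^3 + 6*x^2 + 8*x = (x)*(x^2 + 6*x + 8) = x*(x + 4)*(x + 2)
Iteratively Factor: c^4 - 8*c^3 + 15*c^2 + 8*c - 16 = (c - 4)*(c^3 - 4*c^2 - c + 4) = (c - 4)^2*(c^2 - 1) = (c - 4)^2*(c + 1)*(c - 1)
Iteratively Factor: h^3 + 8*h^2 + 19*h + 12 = (h + 4)*(h^2 + 4*h + 3) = (h + 1)*(h + 4)*(h + 3)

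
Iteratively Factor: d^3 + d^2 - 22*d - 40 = (d + 4)*(d^2 - 3*d - 10) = (d + 2)*(d + 4)*(d - 5)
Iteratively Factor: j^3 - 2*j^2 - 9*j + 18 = (j - 2)*(j^2 - 9) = (j - 3)*(j - 2)*(j + 3)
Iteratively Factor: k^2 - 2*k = (k)*(k - 2)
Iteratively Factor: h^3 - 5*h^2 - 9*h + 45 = (h - 5)*(h^2 - 9) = (h - 5)*(h + 3)*(h - 3)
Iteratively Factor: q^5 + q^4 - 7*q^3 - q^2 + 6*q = (q)*(q^4 + q^3 - 7*q^2 - q + 6) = q*(q - 1)*(q^3 + 2*q^2 - 5*q - 6) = q*(q - 1)*(q + 1)*(q^2 + q - 6) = q*(q - 2)*(q - 1)*(q + 1)*(q + 3)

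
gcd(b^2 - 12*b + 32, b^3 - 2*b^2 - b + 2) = 1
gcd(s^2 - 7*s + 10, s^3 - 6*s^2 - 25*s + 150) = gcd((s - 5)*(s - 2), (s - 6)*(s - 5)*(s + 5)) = s - 5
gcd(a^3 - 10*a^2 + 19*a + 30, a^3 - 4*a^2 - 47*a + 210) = a^2 - 11*a + 30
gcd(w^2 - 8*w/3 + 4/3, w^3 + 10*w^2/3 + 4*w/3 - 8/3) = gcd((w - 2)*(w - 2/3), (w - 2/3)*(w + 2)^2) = w - 2/3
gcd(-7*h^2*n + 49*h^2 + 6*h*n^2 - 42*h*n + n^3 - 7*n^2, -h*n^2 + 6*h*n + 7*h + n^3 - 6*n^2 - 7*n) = h*n - 7*h - n^2 + 7*n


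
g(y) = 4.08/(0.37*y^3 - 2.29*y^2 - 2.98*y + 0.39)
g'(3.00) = 0.07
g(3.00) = -0.21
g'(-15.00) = -0.00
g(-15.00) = -0.00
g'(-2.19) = -0.80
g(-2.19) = -0.51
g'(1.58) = 0.41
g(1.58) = -0.48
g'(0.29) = 39.75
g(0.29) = -6.20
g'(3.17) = 0.06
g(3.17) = -0.20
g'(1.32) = 0.65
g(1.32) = -0.61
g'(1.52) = 0.46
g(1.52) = -0.50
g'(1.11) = 1.00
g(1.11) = -0.78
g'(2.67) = 0.10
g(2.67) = -0.24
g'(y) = 4.08*(-1.11*y^2 + 4.58*y + 2.98)/(0.37*y^3 - 2.29*y^2 - 2.98*y + 0.39)^2 = (-4.5288*y^2 + 18.6864*y + 12.1584)/(0.37*y^3 - 2.29*y^2 - 2.98*y + 0.39)^2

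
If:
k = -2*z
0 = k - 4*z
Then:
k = 0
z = 0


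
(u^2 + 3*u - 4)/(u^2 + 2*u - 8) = (u - 1)/(u - 2)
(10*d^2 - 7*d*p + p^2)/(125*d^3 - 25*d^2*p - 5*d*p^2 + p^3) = (-2*d + p)/(-25*d^2 + p^2)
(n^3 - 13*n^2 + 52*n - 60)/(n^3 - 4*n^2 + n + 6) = (n^2 - 11*n + 30)/(n^2 - 2*n - 3)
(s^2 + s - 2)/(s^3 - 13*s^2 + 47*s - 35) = (s + 2)/(s^2 - 12*s + 35)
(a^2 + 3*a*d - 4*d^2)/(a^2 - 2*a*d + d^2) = (a + 4*d)/(a - d)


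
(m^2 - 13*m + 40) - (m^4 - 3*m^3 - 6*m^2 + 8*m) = -m^4 + 3*m^3 + 7*m^2 - 21*m + 40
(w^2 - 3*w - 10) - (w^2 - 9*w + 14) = 6*w - 24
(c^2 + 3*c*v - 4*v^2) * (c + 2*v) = c^3 + 5*c^2*v + 2*c*v^2 - 8*v^3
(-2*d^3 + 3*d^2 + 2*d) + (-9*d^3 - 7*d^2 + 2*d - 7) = -11*d^3 - 4*d^2 + 4*d - 7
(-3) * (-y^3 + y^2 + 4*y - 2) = 3*y^3 - 3*y^2 - 12*y + 6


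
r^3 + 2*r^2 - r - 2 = (r - 1)*(r + 1)*(r + 2)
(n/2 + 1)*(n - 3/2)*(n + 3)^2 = n^4/2 + 13*n^3/4 + 9*n^2/2 - 27*n/4 - 27/2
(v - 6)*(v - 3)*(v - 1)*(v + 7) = v^4 - 3*v^3 - 43*v^2 + 171*v - 126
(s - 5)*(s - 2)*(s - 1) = s^3 - 8*s^2 + 17*s - 10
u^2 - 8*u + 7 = (u - 7)*(u - 1)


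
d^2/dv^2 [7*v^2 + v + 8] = 14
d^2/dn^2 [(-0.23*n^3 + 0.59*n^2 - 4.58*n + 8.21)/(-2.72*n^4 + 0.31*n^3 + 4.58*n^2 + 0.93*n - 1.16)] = (3.40326399999999*n^9 - 26.190336*n^8 + 426.79248*n^7 - 1283.928138*n^6 - 167.737986000001*n^5 + 1986.736578*n^4 - 198.04865*n^3 - 737.181258*n^2 - 79.679268*n - 93.143834)/(20.123648*n^12 - 6.880512*n^11 - 100.86984*n^10 + 2.499809*n^9 + 200.298498*n^8 + 43.868565*n^7 - 183.30728*n^6 - 67.052721*n^5 + 74.10081*n^4 + 27.589659*n^3 - 15.478692*n^2 - 3.754224*n + 1.560896)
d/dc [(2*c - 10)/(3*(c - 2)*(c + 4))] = 2*(-c^2 + 10*c + 2)/(3*(c^4 + 4*c^3 - 12*c^2 - 32*c + 64))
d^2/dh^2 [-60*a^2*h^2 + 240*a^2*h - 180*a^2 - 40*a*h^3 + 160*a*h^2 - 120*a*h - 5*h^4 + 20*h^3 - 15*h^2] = -120*a^2 - 240*a*h + 320*a - 60*h^2 + 120*h - 30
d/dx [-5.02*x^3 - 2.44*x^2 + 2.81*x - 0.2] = -15.06*x^2 - 4.88*x + 2.81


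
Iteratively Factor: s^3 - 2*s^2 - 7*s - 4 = (s + 1)*(s^2 - 3*s - 4) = (s + 1)^2*(s - 4)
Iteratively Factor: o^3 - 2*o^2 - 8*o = (o)*(o^2 - 2*o - 8) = o*(o + 2)*(o - 4)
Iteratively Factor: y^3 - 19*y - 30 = (y + 2)*(y^2 - 2*y - 15) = (y + 2)*(y + 3)*(y - 5)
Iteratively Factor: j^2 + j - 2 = (j - 1)*(j + 2)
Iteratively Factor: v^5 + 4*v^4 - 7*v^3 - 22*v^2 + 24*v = (v + 3)*(v^4 + v^3 - 10*v^2 + 8*v) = v*(v + 3)*(v^3 + v^2 - 10*v + 8) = v*(v - 1)*(v + 3)*(v^2 + 2*v - 8) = v*(v - 2)*(v - 1)*(v + 3)*(v + 4)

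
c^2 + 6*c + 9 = (c + 3)^2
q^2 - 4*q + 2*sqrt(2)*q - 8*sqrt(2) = (q - 4)*(q + 2*sqrt(2))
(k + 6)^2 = k^2 + 12*k + 36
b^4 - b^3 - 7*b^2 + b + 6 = (b - 3)*(b - 1)*(b + 1)*(b + 2)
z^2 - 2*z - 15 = (z - 5)*(z + 3)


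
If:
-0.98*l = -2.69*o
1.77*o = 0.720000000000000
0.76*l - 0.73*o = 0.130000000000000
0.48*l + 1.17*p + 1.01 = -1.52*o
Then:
No Solution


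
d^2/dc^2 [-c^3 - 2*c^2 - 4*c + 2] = -6*c - 4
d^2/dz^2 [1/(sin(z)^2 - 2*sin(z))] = 2*(-2*sin(z) + 3 + 1/sin(z) - 6/sin(z)^2 + 4/sin(z)^3)/(sin(z) - 2)^3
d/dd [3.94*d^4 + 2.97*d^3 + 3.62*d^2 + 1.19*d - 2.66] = 15.76*d^3 + 8.91*d^2 + 7.24*d + 1.19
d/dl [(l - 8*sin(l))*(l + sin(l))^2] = 3*(l + sin(l))*(-2*l*cos(l) + l - 5*sin(l) - 4*sin(2*l))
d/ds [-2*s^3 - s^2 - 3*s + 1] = -6*s^2 - 2*s - 3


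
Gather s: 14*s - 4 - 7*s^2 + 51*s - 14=-7*s^2 + 65*s - 18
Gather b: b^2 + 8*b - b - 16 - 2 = b^2 + 7*b - 18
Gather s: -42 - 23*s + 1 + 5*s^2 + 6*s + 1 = 5*s^2 - 17*s - 40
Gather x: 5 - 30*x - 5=-30*x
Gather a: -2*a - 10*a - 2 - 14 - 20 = -12*a - 36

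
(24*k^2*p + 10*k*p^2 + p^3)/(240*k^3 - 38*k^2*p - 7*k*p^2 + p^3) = p*(4*k + p)/(40*k^2 - 13*k*p + p^2)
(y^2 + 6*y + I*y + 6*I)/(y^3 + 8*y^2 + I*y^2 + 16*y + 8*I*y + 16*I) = (y + 6)/(y^2 + 8*y + 16)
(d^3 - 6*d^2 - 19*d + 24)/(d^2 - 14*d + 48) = (d^2 + 2*d - 3)/(d - 6)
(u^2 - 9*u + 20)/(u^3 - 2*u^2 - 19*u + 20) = (u - 4)/(u^2 + 3*u - 4)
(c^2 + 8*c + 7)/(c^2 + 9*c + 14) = (c + 1)/(c + 2)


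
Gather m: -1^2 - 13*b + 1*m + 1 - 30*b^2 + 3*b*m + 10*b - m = -30*b^2 + 3*b*m - 3*b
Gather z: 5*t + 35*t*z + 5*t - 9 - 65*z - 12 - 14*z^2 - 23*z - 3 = 10*t - 14*z^2 + z*(35*t - 88) - 24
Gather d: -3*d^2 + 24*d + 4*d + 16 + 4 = -3*d^2 + 28*d + 20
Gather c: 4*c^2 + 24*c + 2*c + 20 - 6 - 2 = 4*c^2 + 26*c + 12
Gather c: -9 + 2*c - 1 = 2*c - 10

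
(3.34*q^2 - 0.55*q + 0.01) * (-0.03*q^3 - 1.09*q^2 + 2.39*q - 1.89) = -0.1002*q^5 - 3.6241*q^4 + 8.5818*q^3 - 7.638*q^2 + 1.0634*q - 0.0189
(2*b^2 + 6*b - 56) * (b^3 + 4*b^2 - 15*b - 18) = 2*b^5 + 14*b^4 - 62*b^3 - 350*b^2 + 732*b + 1008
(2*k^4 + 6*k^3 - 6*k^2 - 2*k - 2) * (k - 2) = 2*k^5 + 2*k^4 - 18*k^3 + 10*k^2 + 2*k + 4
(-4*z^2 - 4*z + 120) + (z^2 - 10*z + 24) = -3*z^2 - 14*z + 144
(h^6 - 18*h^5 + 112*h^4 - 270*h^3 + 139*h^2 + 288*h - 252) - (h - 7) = h^6 - 18*h^5 + 112*h^4 - 270*h^3 + 139*h^2 + 287*h - 245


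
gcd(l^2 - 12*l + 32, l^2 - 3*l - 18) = 1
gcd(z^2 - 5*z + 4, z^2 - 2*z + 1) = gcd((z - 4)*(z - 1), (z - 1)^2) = z - 1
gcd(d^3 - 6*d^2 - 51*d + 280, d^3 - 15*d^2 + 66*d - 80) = d^2 - 13*d + 40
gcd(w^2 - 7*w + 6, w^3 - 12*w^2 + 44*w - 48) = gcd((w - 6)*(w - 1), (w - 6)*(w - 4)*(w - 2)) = w - 6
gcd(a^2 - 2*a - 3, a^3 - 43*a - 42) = a + 1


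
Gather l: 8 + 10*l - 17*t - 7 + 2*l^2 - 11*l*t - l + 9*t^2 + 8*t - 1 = 2*l^2 + l*(9 - 11*t) + 9*t^2 - 9*t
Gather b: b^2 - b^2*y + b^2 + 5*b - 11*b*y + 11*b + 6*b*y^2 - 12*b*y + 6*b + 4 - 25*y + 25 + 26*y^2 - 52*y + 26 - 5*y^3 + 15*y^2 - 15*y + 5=b^2*(2 - y) + b*(6*y^2 - 23*y + 22) - 5*y^3 + 41*y^2 - 92*y + 60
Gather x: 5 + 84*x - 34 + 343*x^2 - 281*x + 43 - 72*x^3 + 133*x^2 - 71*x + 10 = -72*x^3 + 476*x^2 - 268*x + 24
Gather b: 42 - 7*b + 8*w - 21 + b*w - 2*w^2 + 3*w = b*(w - 7) - 2*w^2 + 11*w + 21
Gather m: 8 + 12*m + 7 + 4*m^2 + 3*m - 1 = 4*m^2 + 15*m + 14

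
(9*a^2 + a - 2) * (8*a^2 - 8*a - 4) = 72*a^4 - 64*a^3 - 60*a^2 + 12*a + 8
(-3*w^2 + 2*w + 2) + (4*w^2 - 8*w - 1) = w^2 - 6*w + 1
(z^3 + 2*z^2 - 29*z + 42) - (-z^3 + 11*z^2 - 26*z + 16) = 2*z^3 - 9*z^2 - 3*z + 26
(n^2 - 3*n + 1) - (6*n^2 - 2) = -5*n^2 - 3*n + 3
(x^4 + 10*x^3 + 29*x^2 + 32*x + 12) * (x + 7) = x^5 + 17*x^4 + 99*x^3 + 235*x^2 + 236*x + 84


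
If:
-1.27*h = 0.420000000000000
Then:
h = -0.33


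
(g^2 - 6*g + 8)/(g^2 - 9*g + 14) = (g - 4)/(g - 7)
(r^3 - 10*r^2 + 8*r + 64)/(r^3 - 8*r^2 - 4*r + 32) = (r - 4)/(r - 2)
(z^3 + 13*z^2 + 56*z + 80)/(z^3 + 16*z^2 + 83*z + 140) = (z + 4)/(z + 7)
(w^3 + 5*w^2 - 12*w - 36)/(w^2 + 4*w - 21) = (w^2 + 8*w + 12)/(w + 7)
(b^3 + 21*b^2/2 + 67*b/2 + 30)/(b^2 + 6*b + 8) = (2*b^2 + 13*b + 15)/(2*(b + 2))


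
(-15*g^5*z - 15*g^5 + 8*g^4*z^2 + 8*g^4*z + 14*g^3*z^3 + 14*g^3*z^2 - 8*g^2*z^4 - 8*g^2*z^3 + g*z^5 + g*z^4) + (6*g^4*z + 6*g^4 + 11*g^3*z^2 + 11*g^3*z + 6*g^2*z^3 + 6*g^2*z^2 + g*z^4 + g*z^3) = -15*g^5*z - 15*g^5 + 8*g^4*z^2 + 14*g^4*z + 6*g^4 + 14*g^3*z^3 + 25*g^3*z^2 + 11*g^3*z - 8*g^2*z^4 - 2*g^2*z^3 + 6*g^2*z^2 + g*z^5 + 2*g*z^4 + g*z^3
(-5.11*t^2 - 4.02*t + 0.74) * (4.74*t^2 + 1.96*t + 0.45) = -24.2214*t^4 - 29.0704*t^3 - 6.6711*t^2 - 0.3586*t + 0.333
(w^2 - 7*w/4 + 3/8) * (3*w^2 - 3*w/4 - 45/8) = 3*w^4 - 6*w^3 - 51*w^2/16 + 153*w/16 - 135/64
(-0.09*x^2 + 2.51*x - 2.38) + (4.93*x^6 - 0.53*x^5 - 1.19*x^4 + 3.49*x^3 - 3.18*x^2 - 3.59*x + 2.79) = 4.93*x^6 - 0.53*x^5 - 1.19*x^4 + 3.49*x^3 - 3.27*x^2 - 1.08*x + 0.41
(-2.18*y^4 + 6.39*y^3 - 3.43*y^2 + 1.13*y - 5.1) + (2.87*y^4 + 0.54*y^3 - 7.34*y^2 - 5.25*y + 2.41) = 0.69*y^4 + 6.93*y^3 - 10.77*y^2 - 4.12*y - 2.69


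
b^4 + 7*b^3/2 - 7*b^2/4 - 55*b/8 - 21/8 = (b - 3/2)*(b + 1/2)*(b + 1)*(b + 7/2)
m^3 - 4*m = m*(m - 2)*(m + 2)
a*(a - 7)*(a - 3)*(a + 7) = a^4 - 3*a^3 - 49*a^2 + 147*a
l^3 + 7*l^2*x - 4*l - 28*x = (l - 2)*(l + 2)*(l + 7*x)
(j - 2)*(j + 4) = j^2 + 2*j - 8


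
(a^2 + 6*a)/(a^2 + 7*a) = (a + 6)/(a + 7)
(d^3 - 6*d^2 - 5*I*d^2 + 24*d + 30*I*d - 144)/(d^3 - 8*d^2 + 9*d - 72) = (d^2 - 2*d*(3 + 4*I) + 48*I)/(d^2 - d*(8 + 3*I) + 24*I)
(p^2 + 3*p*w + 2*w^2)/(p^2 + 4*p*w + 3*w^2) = (p + 2*w)/(p + 3*w)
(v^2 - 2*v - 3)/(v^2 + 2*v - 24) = (v^2 - 2*v - 3)/(v^2 + 2*v - 24)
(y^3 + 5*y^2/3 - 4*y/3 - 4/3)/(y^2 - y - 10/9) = 3*(y^2 + y - 2)/(3*y - 5)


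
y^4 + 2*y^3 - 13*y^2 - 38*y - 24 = (y - 4)*(y + 1)*(y + 2)*(y + 3)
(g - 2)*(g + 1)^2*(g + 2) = g^4 + 2*g^3 - 3*g^2 - 8*g - 4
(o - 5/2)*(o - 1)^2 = o^3 - 9*o^2/2 + 6*o - 5/2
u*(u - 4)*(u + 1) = u^3 - 3*u^2 - 4*u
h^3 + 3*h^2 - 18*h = h*(h - 3)*(h + 6)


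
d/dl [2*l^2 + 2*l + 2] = 4*l + 2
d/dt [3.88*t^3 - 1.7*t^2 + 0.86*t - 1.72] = 11.64*t^2 - 3.4*t + 0.86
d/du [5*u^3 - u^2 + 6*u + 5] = 15*u^2 - 2*u + 6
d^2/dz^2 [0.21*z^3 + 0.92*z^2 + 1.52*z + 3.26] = 1.26*z + 1.84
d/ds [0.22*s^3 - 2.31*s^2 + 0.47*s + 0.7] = 0.66*s^2 - 4.62*s + 0.47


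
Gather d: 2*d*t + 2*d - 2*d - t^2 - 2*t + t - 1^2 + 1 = 2*d*t - t^2 - t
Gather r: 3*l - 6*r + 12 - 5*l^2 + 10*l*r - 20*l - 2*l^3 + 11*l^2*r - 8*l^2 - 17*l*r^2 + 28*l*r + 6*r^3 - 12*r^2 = -2*l^3 - 13*l^2 - 17*l + 6*r^3 + r^2*(-17*l - 12) + r*(11*l^2 + 38*l - 6) + 12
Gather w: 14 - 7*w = 14 - 7*w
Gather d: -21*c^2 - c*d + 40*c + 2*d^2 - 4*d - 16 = -21*c^2 + 40*c + 2*d^2 + d*(-c - 4) - 16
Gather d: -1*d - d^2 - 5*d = -d^2 - 6*d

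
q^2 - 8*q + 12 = (q - 6)*(q - 2)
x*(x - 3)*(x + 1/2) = x^3 - 5*x^2/2 - 3*x/2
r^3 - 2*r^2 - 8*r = r*(r - 4)*(r + 2)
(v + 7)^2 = v^2 + 14*v + 49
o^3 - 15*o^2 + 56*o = o*(o - 8)*(o - 7)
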